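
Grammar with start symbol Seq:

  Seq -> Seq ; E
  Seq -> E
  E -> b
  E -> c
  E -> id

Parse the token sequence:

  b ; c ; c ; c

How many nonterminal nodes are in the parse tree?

[Seq [Seq [Seq [Seq [E b]] ; [E c]] ; [E c]] ; [E c]]

8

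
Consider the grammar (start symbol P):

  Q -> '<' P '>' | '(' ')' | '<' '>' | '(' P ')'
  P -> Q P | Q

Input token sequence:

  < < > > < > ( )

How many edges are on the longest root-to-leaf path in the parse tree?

4

[P [Q < [P [Q < >]] >] [P [Q < >] [P [Q ( )]]]]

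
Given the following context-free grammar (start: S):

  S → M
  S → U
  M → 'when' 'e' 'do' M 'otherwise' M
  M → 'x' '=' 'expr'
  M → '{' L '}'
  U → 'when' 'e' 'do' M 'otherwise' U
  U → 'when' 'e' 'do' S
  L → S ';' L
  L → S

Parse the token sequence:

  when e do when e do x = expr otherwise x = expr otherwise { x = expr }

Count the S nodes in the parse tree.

2

[S [M when e do [M when e do [M x = expr] otherwise [M x = expr]] otherwise [M { [L [S [M x = expr]]] }]]]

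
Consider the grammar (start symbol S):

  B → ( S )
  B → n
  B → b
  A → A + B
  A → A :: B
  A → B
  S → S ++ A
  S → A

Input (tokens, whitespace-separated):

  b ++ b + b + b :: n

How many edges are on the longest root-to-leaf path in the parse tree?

[S [S [A [B b]]] ++ [A [A [A [A [B b]] + [B b]] + [B b]] :: [B n]]]

6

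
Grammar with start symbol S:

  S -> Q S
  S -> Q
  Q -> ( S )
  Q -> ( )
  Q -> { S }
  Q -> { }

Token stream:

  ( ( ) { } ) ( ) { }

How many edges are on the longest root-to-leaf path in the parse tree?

5

[S [Q ( [S [Q ( )] [S [Q { }]]] )] [S [Q ( )] [S [Q { }]]]]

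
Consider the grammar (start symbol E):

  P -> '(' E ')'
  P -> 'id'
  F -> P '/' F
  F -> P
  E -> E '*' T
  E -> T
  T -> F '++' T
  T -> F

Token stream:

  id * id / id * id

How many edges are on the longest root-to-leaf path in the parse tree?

6

[E [E [E [T [F [P id]]]] * [T [F [P id] / [F [P id]]]]] * [T [F [P id]]]]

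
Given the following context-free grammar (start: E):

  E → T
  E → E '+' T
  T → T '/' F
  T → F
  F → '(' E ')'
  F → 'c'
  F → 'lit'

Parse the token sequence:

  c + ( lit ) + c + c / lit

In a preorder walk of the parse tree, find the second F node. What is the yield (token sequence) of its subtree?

( lit )

[E [E [E [E [T [F c]]] + [T [F ( [E [T [F lit]]] )]]] + [T [F c]]] + [T [T [F c]] / [F lit]]]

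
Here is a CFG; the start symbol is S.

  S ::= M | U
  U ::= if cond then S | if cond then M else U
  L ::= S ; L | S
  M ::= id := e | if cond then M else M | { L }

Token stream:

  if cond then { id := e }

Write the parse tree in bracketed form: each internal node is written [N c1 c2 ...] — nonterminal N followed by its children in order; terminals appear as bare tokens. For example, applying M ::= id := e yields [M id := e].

[S [U if cond then [S [M { [L [S [M id := e]]] }]]]]

S
U
if cond then S
if cond then M
if cond then { L }
if cond then { S }
if cond then { M }
if cond then { id := e }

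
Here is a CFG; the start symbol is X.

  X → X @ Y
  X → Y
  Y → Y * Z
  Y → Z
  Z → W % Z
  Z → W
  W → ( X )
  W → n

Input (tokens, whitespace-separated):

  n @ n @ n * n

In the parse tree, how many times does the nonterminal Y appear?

4

[X [X [X [Y [Z [W n]]]] @ [Y [Z [W n]]]] @ [Y [Y [Z [W n]]] * [Z [W n]]]]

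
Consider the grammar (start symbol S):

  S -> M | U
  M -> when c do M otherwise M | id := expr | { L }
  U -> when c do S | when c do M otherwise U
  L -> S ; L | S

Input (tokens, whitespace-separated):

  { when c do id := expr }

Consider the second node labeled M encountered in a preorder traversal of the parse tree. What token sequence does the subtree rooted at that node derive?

[S [M { [L [S [U when c do [S [M id := expr]]]]] }]]

id := expr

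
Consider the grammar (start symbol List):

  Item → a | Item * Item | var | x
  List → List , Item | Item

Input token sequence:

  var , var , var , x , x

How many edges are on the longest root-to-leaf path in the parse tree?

6

[List [List [List [List [List [Item var]] , [Item var]] , [Item var]] , [Item x]] , [Item x]]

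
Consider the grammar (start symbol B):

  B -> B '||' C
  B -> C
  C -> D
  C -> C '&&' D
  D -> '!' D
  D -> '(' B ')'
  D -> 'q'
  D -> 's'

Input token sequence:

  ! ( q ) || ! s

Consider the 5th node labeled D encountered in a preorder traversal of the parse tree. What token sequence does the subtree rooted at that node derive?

s

[B [B [C [D ! [D ( [B [C [D q]]] )]]]] || [C [D ! [D s]]]]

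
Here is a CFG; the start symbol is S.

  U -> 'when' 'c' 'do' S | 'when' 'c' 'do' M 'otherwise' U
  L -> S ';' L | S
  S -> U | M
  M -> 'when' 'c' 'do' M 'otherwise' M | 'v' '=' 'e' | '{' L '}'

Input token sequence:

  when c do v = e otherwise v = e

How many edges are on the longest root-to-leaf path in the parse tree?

3

[S [M when c do [M v = e] otherwise [M v = e]]]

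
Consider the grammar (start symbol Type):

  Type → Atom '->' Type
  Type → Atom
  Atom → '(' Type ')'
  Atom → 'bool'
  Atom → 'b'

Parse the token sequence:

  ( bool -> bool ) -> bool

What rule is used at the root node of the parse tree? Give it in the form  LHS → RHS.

Type → Atom '->' Type

[Type [Atom ( [Type [Atom bool] -> [Type [Atom bool]]] )] -> [Type [Atom bool]]]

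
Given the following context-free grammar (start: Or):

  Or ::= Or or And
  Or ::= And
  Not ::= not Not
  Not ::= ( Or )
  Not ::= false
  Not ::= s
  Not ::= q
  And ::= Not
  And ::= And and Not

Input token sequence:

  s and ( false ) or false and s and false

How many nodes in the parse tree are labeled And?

6

[Or [Or [And [And [Not s]] and [Not ( [Or [And [Not false]]] )]]] or [And [And [And [Not false]] and [Not s]] and [Not false]]]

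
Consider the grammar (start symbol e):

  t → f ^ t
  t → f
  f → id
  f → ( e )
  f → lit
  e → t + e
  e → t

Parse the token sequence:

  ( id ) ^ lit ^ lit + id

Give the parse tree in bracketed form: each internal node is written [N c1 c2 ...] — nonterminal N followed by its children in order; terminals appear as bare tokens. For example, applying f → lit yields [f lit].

e
t + e
f ^ t + e
( e ) ^ t + e
( t ) ^ t + e
( f ) ^ t + e
( id ) ^ t + e
( id ) ^ f ^ t + e
( id ) ^ lit ^ t + e
( id ) ^ lit ^ f + e
( id ) ^ lit ^ lit + e
( id ) ^ lit ^ lit + t
( id ) ^ lit ^ lit + f
( id ) ^ lit ^ lit + id

[e [t [f ( [e [t [f id]]] )] ^ [t [f lit] ^ [t [f lit]]]] + [e [t [f id]]]]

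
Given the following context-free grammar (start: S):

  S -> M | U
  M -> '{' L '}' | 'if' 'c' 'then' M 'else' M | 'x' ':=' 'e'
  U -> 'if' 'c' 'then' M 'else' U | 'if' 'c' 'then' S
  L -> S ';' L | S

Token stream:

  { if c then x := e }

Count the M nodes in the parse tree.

2

[S [M { [L [S [U if c then [S [M x := e]]]]] }]]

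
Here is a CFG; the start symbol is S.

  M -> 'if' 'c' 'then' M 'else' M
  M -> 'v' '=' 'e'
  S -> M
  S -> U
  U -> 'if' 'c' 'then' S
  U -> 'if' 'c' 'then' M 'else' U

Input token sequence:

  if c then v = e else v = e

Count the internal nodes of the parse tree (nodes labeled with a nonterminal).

[S [M if c then [M v = e] else [M v = e]]]

4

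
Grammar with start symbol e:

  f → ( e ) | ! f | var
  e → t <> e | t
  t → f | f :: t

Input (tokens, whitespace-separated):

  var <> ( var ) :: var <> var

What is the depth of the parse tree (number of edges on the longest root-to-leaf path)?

7

[e [t [f var]] <> [e [t [f ( [e [t [f var]]] )] :: [t [f var]]] <> [e [t [f var]]]]]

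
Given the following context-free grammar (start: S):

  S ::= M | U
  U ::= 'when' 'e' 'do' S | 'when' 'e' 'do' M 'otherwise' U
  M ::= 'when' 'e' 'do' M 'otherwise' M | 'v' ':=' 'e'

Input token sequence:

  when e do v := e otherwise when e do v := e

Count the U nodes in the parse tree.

[S [U when e do [M v := e] otherwise [U when e do [S [M v := e]]]]]

2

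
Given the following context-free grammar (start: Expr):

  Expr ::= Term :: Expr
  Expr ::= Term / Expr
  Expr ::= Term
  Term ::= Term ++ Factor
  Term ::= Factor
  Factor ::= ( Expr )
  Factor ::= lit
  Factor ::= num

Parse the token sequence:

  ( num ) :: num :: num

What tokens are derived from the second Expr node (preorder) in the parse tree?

num

[Expr [Term [Factor ( [Expr [Term [Factor num]]] )]] :: [Expr [Term [Factor num]] :: [Expr [Term [Factor num]]]]]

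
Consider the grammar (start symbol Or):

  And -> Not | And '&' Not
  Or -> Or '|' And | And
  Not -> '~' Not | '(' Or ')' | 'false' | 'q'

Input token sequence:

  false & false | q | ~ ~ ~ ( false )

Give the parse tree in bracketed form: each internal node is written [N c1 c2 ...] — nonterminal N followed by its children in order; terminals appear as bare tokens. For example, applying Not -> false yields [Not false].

Or
Or | And
Or | And | And
And | And | And
And & Not | And | And
Not & Not | And | And
false & Not | And | And
false & false | And | And
false & false | Not | And
false & false | q | And
false & false | q | Not
false & false | q | ~ Not
false & false | q | ~ ~ Not
false & false | q | ~ ~ ~ Not
false & false | q | ~ ~ ~ ( Or )
false & false | q | ~ ~ ~ ( And )
false & false | q | ~ ~ ~ ( Not )
false & false | q | ~ ~ ~ ( false )

[Or [Or [Or [And [And [Not false]] & [Not false]]] | [And [Not q]]] | [And [Not ~ [Not ~ [Not ~ [Not ( [Or [And [Not false]]] )]]]]]]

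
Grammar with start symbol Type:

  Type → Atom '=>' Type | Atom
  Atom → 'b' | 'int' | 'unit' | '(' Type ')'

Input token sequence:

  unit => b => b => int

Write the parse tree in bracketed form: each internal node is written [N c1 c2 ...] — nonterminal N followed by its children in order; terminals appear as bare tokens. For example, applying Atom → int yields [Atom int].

Type
Atom => Type
unit => Type
unit => Atom => Type
unit => b => Type
unit => b => Atom => Type
unit => b => b => Type
unit => b => b => Atom
unit => b => b => int

[Type [Atom unit] => [Type [Atom b] => [Type [Atom b] => [Type [Atom int]]]]]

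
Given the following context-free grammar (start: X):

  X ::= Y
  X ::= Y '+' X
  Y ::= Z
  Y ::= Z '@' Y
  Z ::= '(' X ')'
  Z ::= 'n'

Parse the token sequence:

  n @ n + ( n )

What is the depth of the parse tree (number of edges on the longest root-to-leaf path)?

7

[X [Y [Z n] @ [Y [Z n]]] + [X [Y [Z ( [X [Y [Z n]]] )]]]]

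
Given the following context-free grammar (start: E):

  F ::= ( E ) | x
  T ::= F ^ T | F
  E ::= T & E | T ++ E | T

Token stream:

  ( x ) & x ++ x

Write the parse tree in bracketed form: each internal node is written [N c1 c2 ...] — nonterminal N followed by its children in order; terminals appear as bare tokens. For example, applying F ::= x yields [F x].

E
T & E
F & E
( E ) & E
( T ) & E
( F ) & E
( x ) & E
( x ) & T ++ E
( x ) & F ++ E
( x ) & x ++ E
( x ) & x ++ T
( x ) & x ++ F
( x ) & x ++ x

[E [T [F ( [E [T [F x]]] )]] & [E [T [F x]] ++ [E [T [F x]]]]]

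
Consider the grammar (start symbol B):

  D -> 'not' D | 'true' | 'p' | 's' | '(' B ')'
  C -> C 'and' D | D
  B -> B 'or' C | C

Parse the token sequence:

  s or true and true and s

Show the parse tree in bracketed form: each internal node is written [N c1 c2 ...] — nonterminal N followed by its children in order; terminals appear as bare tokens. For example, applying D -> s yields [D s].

B
B or C
C or C
D or C
s or C
s or C and D
s or C and D and D
s or D and D and D
s or true and D and D
s or true and true and D
s or true and true and s

[B [B [C [D s]]] or [C [C [C [D true]] and [D true]] and [D s]]]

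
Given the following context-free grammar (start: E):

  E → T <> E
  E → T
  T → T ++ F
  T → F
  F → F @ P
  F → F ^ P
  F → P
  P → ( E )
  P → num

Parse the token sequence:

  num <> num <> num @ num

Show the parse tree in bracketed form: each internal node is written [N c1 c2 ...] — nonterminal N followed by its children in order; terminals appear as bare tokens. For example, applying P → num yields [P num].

[E [T [F [P num]]] <> [E [T [F [P num]]] <> [E [T [F [F [P num]] @ [P num]]]]]]

E
T <> E
F <> E
P <> E
num <> E
num <> T <> E
num <> F <> E
num <> P <> E
num <> num <> E
num <> num <> T
num <> num <> F
num <> num <> F @ P
num <> num <> P @ P
num <> num <> num @ P
num <> num <> num @ num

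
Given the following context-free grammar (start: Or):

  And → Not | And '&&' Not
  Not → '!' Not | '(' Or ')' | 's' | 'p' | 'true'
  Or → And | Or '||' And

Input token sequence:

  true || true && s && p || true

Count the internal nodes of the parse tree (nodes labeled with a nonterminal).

13

[Or [Or [Or [And [Not true]]] || [And [And [And [Not true]] && [Not s]] && [Not p]]] || [And [Not true]]]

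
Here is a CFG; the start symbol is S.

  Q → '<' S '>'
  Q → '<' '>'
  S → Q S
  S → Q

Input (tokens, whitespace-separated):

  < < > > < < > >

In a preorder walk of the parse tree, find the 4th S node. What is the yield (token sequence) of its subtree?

[S [Q < [S [Q < >]] >] [S [Q < [S [Q < >]] >]]]

< >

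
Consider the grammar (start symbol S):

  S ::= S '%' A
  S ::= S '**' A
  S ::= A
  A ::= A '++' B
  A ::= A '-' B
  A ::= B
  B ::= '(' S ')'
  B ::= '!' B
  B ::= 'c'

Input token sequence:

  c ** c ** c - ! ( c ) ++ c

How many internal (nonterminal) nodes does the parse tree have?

17

[S [S [S [A [B c]]] ** [A [B c]]] ** [A [A [A [B c]] - [B ! [B ( [S [A [B c]]] )]]] ++ [B c]]]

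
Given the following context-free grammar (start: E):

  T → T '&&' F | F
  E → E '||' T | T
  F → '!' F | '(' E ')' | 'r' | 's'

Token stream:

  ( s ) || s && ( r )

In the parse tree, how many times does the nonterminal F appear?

5

[E [E [T [F ( [E [T [F s]]] )]]] || [T [T [F s]] && [F ( [E [T [F r]]] )]]]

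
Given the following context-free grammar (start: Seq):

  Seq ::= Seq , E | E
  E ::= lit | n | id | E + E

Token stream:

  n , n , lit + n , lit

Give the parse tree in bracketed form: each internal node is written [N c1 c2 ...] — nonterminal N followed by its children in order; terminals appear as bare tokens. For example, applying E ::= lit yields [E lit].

[Seq [Seq [Seq [Seq [E n]] , [E n]] , [E [E lit] + [E n]]] , [E lit]]

Seq
Seq , E
Seq , E , E
Seq , E , E , E
E , E , E , E
n , E , E , E
n , n , E , E
n , n , E + E , E
n , n , lit + E , E
n , n , lit + n , E
n , n , lit + n , lit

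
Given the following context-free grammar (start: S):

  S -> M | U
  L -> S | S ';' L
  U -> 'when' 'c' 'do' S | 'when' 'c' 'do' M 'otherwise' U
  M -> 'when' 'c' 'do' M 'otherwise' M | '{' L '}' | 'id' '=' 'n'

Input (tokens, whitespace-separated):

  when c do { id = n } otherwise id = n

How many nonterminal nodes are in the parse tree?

7

[S [M when c do [M { [L [S [M id = n]]] }] otherwise [M id = n]]]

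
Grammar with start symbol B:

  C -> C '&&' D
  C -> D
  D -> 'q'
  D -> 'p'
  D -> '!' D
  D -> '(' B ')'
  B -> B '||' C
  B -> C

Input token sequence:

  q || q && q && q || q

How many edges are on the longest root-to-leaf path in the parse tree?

[B [B [B [C [D q]]] || [C [C [C [D q]] && [D q]] && [D q]]] || [C [D q]]]

6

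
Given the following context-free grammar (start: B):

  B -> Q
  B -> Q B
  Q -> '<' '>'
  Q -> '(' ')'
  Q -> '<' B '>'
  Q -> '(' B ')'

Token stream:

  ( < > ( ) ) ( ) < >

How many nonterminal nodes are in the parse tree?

10

[B [Q ( [B [Q < >] [B [Q ( )]]] )] [B [Q ( )] [B [Q < >]]]]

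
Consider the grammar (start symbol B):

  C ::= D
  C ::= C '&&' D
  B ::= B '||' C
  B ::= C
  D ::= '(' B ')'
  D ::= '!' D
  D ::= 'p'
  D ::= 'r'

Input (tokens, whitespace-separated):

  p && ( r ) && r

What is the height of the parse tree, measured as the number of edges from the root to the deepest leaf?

7

[B [C [C [C [D p]] && [D ( [B [C [D r]]] )]] && [D r]]]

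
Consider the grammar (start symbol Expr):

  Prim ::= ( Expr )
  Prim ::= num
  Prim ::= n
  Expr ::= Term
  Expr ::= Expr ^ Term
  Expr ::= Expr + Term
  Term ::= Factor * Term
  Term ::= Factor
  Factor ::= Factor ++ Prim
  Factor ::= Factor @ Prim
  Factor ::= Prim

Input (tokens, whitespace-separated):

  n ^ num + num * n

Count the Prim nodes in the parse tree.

[Expr [Expr [Expr [Term [Factor [Prim n]]]] ^ [Term [Factor [Prim num]]]] + [Term [Factor [Prim num]] * [Term [Factor [Prim n]]]]]

4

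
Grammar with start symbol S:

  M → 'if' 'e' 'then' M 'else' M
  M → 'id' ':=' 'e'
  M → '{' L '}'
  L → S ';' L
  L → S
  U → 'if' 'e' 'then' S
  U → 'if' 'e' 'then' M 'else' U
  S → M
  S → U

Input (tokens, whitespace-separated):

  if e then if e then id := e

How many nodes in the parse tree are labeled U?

[S [U if e then [S [U if e then [S [M id := e]]]]]]

2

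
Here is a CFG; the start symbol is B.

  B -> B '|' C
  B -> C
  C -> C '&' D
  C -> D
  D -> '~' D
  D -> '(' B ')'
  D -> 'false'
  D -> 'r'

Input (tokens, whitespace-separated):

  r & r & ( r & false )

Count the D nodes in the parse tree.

[B [C [C [C [D r]] & [D r]] & [D ( [B [C [C [D r]] & [D false]]] )]]]

5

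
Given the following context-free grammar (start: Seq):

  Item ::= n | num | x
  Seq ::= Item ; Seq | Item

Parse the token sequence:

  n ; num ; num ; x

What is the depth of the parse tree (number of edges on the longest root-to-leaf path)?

5

[Seq [Item n] ; [Seq [Item num] ; [Seq [Item num] ; [Seq [Item x]]]]]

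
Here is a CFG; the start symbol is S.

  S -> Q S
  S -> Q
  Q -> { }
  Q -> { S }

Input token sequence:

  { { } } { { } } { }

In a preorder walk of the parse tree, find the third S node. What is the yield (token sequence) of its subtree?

[S [Q { [S [Q { }]] }] [S [Q { [S [Q { }]] }] [S [Q { }]]]]

{ { } } { }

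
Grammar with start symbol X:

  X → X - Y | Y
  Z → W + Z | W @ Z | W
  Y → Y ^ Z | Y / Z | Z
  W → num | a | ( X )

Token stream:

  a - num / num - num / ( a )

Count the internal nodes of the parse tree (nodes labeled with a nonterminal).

22

[X [X [X [Y [Z [W a]]]] - [Y [Y [Z [W num]]] / [Z [W num]]]] - [Y [Y [Z [W num]]] / [Z [W ( [X [Y [Z [W a]]]] )]]]]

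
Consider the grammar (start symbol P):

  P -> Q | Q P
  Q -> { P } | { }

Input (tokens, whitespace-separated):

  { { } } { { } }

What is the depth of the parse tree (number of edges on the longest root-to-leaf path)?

5

[P [Q { [P [Q { }]] }] [P [Q { [P [Q { }]] }]]]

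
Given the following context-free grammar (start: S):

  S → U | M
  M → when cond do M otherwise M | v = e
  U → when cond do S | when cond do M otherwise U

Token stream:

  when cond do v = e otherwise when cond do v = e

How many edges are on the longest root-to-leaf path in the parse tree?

5

[S [U when cond do [M v = e] otherwise [U when cond do [S [M v = e]]]]]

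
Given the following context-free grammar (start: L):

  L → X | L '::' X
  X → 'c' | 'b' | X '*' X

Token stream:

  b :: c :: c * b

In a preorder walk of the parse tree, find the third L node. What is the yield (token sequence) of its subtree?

[L [L [L [X b]] :: [X c]] :: [X [X c] * [X b]]]

b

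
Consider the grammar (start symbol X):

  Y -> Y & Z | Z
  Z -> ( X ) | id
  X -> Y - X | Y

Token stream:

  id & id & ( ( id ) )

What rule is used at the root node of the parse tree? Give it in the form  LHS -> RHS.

X -> Y

[X [Y [Y [Y [Z id]] & [Z id]] & [Z ( [X [Y [Z ( [X [Y [Z id]]] )]]] )]]]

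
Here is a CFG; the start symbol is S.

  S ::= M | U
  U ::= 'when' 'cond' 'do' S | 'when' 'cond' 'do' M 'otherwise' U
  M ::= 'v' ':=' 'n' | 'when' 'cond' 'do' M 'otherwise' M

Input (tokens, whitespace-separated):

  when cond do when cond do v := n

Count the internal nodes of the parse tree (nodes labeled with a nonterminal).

6

[S [U when cond do [S [U when cond do [S [M v := n]]]]]]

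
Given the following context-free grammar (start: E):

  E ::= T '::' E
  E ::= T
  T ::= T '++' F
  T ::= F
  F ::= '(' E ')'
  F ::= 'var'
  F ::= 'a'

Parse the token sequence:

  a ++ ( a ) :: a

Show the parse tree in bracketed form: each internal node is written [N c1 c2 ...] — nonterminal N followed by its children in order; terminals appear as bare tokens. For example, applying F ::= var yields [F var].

E
T :: E
T ++ F :: E
F ++ F :: E
a ++ F :: E
a ++ ( E ) :: E
a ++ ( T ) :: E
a ++ ( F ) :: E
a ++ ( a ) :: E
a ++ ( a ) :: T
a ++ ( a ) :: F
a ++ ( a ) :: a

[E [T [T [F a]] ++ [F ( [E [T [F a]]] )]] :: [E [T [F a]]]]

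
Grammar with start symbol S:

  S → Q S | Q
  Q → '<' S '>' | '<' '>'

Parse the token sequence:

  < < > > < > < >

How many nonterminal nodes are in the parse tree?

8

[S [Q < [S [Q < >]] >] [S [Q < >] [S [Q < >]]]]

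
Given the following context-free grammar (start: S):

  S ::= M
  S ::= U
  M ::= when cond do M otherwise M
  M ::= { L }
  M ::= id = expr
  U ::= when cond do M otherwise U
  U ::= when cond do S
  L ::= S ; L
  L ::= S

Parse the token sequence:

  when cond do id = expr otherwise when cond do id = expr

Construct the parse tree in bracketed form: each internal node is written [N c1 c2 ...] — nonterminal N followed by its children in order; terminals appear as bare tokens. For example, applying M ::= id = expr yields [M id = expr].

S
U
when cond do M otherwise U
when cond do id = expr otherwise U
when cond do id = expr otherwise when cond do S
when cond do id = expr otherwise when cond do M
when cond do id = expr otherwise when cond do id = expr

[S [U when cond do [M id = expr] otherwise [U when cond do [S [M id = expr]]]]]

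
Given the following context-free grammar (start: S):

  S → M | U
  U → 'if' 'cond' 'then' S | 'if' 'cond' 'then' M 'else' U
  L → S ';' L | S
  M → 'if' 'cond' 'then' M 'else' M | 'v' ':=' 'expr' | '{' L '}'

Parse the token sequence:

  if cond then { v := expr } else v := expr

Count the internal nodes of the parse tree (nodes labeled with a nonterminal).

[S [M if cond then [M { [L [S [M v := expr]]] }] else [M v := expr]]]

7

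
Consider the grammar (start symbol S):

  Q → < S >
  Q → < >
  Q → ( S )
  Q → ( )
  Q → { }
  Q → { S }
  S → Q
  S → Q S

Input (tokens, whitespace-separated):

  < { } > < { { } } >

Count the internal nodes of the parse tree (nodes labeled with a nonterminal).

[S [Q < [S [Q { }]] >] [S [Q < [S [Q { [S [Q { }]] }]] >]]]

10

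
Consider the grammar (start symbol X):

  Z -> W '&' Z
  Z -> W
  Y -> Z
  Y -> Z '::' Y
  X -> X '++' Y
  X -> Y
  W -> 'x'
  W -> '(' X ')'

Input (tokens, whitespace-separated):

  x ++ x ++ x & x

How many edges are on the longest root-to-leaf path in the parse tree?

[X [X [X [Y [Z [W x]]]] ++ [Y [Z [W x]]]] ++ [Y [Z [W x] & [Z [W x]]]]]

6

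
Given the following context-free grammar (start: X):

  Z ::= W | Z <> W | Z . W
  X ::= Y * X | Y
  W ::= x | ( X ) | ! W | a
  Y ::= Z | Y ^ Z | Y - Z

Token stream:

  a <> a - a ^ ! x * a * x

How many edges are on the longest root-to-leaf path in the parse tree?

7

[X [Y [Y [Y [Z [Z [W a]] <> [W a]]] - [Z [W a]]] ^ [Z [W ! [W x]]]] * [X [Y [Z [W a]]] * [X [Y [Z [W x]]]]]]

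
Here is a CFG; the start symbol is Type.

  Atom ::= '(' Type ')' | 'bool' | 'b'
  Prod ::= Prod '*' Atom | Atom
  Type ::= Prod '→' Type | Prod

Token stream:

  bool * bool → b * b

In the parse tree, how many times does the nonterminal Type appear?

2

[Type [Prod [Prod [Atom bool]] * [Atom bool]] → [Type [Prod [Prod [Atom b]] * [Atom b]]]]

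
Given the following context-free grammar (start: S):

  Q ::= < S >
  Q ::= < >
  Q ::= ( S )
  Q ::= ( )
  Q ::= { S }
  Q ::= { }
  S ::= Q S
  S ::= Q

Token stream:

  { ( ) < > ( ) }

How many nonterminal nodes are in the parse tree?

[S [Q { [S [Q ( )] [S [Q < >] [S [Q ( )]]]] }]]

8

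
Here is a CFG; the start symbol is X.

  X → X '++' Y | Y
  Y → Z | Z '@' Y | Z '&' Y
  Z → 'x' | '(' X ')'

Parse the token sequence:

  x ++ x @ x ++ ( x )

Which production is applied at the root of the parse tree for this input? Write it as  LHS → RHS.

[X [X [X [Y [Z x]]] ++ [Y [Z x] @ [Y [Z x]]]] ++ [Y [Z ( [X [Y [Z x]]] )]]]

X → X '++' Y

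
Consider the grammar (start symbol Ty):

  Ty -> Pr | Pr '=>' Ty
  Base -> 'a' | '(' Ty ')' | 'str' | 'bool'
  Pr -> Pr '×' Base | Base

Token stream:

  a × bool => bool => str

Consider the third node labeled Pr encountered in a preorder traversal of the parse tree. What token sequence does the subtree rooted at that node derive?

bool

[Ty [Pr [Pr [Base a]] × [Base bool]] => [Ty [Pr [Base bool]] => [Ty [Pr [Base str]]]]]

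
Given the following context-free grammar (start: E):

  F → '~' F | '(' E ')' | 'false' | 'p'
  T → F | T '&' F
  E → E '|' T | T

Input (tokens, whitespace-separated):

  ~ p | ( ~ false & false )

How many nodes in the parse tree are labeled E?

[E [E [T [F ~ [F p]]]] | [T [F ( [E [T [T [F ~ [F false]]] & [F false]]] )]]]

3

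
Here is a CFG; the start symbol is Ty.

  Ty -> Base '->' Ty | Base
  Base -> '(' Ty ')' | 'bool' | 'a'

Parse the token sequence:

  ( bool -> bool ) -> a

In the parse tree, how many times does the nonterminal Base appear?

4

[Ty [Base ( [Ty [Base bool] -> [Ty [Base bool]]] )] -> [Ty [Base a]]]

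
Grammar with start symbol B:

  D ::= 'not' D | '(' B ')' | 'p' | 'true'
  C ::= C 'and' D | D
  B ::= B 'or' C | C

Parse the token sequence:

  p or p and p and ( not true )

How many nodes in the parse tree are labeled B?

3

[B [B [C [D p]]] or [C [C [C [D p]] and [D p]] and [D ( [B [C [D not [D true]]]] )]]]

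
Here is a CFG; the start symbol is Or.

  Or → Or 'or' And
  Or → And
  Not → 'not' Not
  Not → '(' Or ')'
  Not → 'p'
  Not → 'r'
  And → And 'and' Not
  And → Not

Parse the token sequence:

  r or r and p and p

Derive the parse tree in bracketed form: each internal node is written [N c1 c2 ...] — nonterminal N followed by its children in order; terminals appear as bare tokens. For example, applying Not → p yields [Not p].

Or
Or or And
And or And
Not or And
r or And
r or And and Not
r or And and Not and Not
r or Not and Not and Not
r or r and Not and Not
r or r and p and Not
r or r and p and p

[Or [Or [And [Not r]]] or [And [And [And [Not r]] and [Not p]] and [Not p]]]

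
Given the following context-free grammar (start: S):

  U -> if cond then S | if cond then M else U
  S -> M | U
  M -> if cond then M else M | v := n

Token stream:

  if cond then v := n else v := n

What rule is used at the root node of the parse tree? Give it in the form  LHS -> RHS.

[S [M if cond then [M v := n] else [M v := n]]]

S -> M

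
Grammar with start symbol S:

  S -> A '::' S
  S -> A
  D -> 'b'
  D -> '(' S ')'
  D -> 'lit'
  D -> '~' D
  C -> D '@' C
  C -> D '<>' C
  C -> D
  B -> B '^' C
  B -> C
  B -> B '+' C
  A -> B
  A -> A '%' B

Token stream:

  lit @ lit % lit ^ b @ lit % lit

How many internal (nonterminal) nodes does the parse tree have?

20

[S [A [A [A [B [C [D lit] @ [C [D lit]]]]] % [B [B [C [D lit]]] ^ [C [D b] @ [C [D lit]]]]] % [B [C [D lit]]]]]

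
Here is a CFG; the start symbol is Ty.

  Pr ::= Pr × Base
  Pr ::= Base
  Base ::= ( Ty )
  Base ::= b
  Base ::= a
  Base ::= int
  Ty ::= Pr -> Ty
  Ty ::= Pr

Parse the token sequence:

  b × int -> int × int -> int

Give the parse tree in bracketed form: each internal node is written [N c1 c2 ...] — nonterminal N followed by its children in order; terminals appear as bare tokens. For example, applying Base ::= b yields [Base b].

[Ty [Pr [Pr [Base b]] × [Base int]] -> [Ty [Pr [Pr [Base int]] × [Base int]] -> [Ty [Pr [Base int]]]]]

Ty
Pr -> Ty
Pr × Base -> Ty
Base × Base -> Ty
b × Base -> Ty
b × int -> Ty
b × int -> Pr -> Ty
b × int -> Pr × Base -> Ty
b × int -> Base × Base -> Ty
b × int -> int × Base -> Ty
b × int -> int × int -> Ty
b × int -> int × int -> Pr
b × int -> int × int -> Base
b × int -> int × int -> int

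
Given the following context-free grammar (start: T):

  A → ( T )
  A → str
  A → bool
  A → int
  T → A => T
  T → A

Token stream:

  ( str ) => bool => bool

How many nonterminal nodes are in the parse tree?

[T [A ( [T [A str]] )] => [T [A bool] => [T [A bool]]]]

8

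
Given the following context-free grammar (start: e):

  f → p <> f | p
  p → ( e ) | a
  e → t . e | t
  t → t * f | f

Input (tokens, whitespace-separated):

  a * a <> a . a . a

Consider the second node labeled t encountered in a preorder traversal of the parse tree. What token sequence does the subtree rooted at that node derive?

a

[e [t [t [f [p a]]] * [f [p a] <> [f [p a]]]] . [e [t [f [p a]]] . [e [t [f [p a]]]]]]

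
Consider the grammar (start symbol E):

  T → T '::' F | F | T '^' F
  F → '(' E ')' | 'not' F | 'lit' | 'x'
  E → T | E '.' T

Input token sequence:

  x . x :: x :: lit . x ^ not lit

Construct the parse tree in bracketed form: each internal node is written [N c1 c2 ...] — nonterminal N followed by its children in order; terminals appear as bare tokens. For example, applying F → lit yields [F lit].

E
E . T
E . T . T
T . T . T
F . T . T
x . T . T
x . T :: F . T
x . T :: F :: F . T
x . F :: F :: F . T
x . x :: F :: F . T
x . x :: x :: F . T
x . x :: x :: lit . T
x . x :: x :: lit . T ^ F
x . x :: x :: lit . F ^ F
x . x :: x :: lit . x ^ F
x . x :: x :: lit . x ^ not F
x . x :: x :: lit . x ^ not lit

[E [E [E [T [F x]]] . [T [T [T [F x]] :: [F x]] :: [F lit]]] . [T [T [F x]] ^ [F not [F lit]]]]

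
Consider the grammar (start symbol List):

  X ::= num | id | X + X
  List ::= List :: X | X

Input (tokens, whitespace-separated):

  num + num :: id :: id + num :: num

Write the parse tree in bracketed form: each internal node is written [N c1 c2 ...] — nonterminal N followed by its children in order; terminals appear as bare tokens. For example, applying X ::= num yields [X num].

List
List :: X
List :: X :: X
List :: X :: X :: X
X :: X :: X :: X
X + X :: X :: X :: X
num + X :: X :: X :: X
num + num :: X :: X :: X
num + num :: id :: X :: X
num + num :: id :: X + X :: X
num + num :: id :: id + X :: X
num + num :: id :: id + num :: X
num + num :: id :: id + num :: num

[List [List [List [List [X [X num] + [X num]]] :: [X id]] :: [X [X id] + [X num]]] :: [X num]]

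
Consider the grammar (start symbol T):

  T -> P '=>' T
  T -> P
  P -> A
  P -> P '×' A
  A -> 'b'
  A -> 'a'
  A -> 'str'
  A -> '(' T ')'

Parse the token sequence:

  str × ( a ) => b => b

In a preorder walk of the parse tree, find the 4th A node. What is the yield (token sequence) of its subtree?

b

[T [P [P [A str]] × [A ( [T [P [A a]]] )]] => [T [P [A b]] => [T [P [A b]]]]]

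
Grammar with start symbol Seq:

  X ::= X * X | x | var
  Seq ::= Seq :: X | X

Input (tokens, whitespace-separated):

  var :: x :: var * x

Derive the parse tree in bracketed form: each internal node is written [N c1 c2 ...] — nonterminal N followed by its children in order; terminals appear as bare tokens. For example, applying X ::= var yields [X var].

Seq
Seq :: X
Seq :: X :: X
X :: X :: X
var :: X :: X
var :: x :: X
var :: x :: X * X
var :: x :: var * X
var :: x :: var * x

[Seq [Seq [Seq [X var]] :: [X x]] :: [X [X var] * [X x]]]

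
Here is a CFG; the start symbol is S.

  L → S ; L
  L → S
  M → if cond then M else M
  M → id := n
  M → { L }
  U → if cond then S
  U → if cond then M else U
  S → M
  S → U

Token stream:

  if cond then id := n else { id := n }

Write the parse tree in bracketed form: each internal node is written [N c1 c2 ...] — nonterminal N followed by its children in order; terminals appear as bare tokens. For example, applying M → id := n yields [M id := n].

S
M
if cond then M else M
if cond then id := n else M
if cond then id := n else { L }
if cond then id := n else { S }
if cond then id := n else { M }
if cond then id := n else { id := n }

[S [M if cond then [M id := n] else [M { [L [S [M id := n]]] }]]]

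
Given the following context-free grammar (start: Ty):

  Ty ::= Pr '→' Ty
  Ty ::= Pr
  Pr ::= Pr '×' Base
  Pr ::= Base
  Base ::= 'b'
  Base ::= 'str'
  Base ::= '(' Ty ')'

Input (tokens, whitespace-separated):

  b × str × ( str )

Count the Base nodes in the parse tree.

4

[Ty [Pr [Pr [Pr [Base b]] × [Base str]] × [Base ( [Ty [Pr [Base str]]] )]]]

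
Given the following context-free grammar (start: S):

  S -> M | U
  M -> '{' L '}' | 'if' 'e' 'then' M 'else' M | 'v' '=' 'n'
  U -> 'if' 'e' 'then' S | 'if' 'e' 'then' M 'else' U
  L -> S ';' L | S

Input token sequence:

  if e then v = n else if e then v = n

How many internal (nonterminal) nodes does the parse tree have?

[S [U if e then [M v = n] else [U if e then [S [M v = n]]]]]

6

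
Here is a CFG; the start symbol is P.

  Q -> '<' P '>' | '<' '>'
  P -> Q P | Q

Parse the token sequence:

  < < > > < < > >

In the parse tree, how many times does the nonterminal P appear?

4

[P [Q < [P [Q < >]] >] [P [Q < [P [Q < >]] >]]]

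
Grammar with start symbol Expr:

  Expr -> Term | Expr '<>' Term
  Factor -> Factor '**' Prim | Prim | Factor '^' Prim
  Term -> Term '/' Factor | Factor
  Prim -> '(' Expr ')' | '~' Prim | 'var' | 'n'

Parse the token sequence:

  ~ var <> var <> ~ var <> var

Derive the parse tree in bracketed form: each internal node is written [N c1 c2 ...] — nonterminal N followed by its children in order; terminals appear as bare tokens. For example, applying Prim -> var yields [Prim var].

Expr
Expr <> Term
Expr <> Term <> Term
Expr <> Term <> Term <> Term
Term <> Term <> Term <> Term
Factor <> Term <> Term <> Term
Prim <> Term <> Term <> Term
~ Prim <> Term <> Term <> Term
~ var <> Term <> Term <> Term
~ var <> Factor <> Term <> Term
~ var <> Prim <> Term <> Term
~ var <> var <> Term <> Term
~ var <> var <> Factor <> Term
~ var <> var <> Prim <> Term
~ var <> var <> ~ Prim <> Term
~ var <> var <> ~ var <> Term
~ var <> var <> ~ var <> Factor
~ var <> var <> ~ var <> Prim
~ var <> var <> ~ var <> var

[Expr [Expr [Expr [Expr [Term [Factor [Prim ~ [Prim var]]]]] <> [Term [Factor [Prim var]]]] <> [Term [Factor [Prim ~ [Prim var]]]]] <> [Term [Factor [Prim var]]]]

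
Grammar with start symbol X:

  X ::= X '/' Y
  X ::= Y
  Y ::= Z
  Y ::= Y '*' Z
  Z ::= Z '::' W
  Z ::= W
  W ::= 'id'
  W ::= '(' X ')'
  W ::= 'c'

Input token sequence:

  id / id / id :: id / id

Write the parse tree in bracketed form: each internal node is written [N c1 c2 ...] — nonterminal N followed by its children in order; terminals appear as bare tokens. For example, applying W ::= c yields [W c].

X
X / Y
X / Y / Y
X / Y / Y / Y
Y / Y / Y / Y
Z / Y / Y / Y
W / Y / Y / Y
id / Y / Y / Y
id / Z / Y / Y
id / W / Y / Y
id / id / Y / Y
id / id / Z / Y
id / id / Z :: W / Y
id / id / W :: W / Y
id / id / id :: W / Y
id / id / id :: id / Y
id / id / id :: id / Z
id / id / id :: id / W
id / id / id :: id / id

[X [X [X [X [Y [Z [W id]]]] / [Y [Z [W id]]]] / [Y [Z [Z [W id]] :: [W id]]]] / [Y [Z [W id]]]]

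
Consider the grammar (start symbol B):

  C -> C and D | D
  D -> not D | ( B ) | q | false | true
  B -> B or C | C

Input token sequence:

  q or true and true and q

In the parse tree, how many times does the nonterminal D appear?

[B [B [C [D q]]] or [C [C [C [D true]] and [D true]] and [D q]]]

4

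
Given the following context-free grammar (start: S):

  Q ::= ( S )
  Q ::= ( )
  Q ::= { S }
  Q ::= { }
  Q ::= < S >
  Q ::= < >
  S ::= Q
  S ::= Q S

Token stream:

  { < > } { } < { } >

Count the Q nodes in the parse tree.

5

[S [Q { [S [Q < >]] }] [S [Q { }] [S [Q < [S [Q { }]] >]]]]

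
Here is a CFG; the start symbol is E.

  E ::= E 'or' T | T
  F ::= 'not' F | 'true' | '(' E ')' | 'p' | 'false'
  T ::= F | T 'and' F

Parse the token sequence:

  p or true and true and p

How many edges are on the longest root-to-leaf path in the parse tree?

5

[E [E [T [F p]]] or [T [T [T [F true]] and [F true]] and [F p]]]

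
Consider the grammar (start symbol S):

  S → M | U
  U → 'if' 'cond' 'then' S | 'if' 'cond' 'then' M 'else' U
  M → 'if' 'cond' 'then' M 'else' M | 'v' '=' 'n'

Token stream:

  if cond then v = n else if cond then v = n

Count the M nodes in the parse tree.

2

[S [U if cond then [M v = n] else [U if cond then [S [M v = n]]]]]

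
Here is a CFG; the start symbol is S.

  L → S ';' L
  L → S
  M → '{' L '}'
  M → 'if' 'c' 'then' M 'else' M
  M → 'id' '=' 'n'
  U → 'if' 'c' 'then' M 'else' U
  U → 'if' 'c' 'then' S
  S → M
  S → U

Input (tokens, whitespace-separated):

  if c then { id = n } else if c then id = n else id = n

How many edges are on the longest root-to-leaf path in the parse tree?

[S [M if c then [M { [L [S [M id = n]]] }] else [M if c then [M id = n] else [M id = n]]]]

6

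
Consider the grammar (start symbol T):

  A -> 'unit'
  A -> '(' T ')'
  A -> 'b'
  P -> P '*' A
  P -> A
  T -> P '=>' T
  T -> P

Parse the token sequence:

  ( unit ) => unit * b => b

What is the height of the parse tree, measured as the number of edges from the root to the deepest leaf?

6

[T [P [A ( [T [P [A unit]]] )]] => [T [P [P [A unit]] * [A b]] => [T [P [A b]]]]]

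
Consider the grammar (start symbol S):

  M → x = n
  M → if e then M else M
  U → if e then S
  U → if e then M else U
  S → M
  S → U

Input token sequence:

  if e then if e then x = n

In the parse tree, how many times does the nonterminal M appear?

[S [U if e then [S [U if e then [S [M x = n]]]]]]

1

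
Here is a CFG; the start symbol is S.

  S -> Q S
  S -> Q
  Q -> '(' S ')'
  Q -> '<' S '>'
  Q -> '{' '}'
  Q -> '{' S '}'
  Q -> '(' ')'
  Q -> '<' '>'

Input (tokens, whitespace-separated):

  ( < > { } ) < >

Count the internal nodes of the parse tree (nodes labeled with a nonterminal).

8

[S [Q ( [S [Q < >] [S [Q { }]]] )] [S [Q < >]]]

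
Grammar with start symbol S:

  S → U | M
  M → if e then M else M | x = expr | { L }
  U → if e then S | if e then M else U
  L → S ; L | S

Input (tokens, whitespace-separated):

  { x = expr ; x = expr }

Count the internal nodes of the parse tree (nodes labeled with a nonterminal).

[S [M { [L [S [M x = expr]] ; [L [S [M x = expr]]]] }]]

8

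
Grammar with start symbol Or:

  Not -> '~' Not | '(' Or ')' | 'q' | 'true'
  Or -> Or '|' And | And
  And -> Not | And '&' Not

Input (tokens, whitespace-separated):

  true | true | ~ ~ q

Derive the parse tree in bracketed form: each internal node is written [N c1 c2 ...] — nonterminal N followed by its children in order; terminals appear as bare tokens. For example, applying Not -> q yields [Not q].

Or
Or | And
Or | And | And
And | And | And
Not | And | And
true | And | And
true | Not | And
true | true | And
true | true | Not
true | true | ~ Not
true | true | ~ ~ Not
true | true | ~ ~ q

[Or [Or [Or [And [Not true]]] | [And [Not true]]] | [And [Not ~ [Not ~ [Not q]]]]]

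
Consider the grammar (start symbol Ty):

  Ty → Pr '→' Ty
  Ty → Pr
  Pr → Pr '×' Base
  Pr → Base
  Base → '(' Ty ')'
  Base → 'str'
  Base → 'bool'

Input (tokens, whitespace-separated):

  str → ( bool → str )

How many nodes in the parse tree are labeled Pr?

[Ty [Pr [Base str]] → [Ty [Pr [Base ( [Ty [Pr [Base bool]] → [Ty [Pr [Base str]]]] )]]]]

4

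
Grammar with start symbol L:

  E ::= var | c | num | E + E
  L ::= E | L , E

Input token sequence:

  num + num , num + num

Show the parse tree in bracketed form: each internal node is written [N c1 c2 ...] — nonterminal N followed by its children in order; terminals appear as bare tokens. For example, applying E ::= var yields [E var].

[L [L [E [E num] + [E num]]] , [E [E num] + [E num]]]

L
L , E
E , E
E + E , E
num + E , E
num + num , E
num + num , E + E
num + num , num + E
num + num , num + num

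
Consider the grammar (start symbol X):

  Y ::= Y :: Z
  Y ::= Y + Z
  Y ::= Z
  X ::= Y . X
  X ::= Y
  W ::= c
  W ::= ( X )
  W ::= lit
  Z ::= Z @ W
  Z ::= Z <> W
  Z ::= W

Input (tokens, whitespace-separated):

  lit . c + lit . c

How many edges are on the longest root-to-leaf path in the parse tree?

6

[X [Y [Z [W lit]]] . [X [Y [Y [Z [W c]]] + [Z [W lit]]] . [X [Y [Z [W c]]]]]]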